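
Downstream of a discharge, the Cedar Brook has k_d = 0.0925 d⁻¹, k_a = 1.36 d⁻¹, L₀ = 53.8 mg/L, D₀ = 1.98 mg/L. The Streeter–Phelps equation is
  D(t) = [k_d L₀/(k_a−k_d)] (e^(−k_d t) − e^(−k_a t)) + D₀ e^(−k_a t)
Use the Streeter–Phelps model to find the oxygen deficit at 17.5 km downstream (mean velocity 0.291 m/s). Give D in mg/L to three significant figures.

D ≈ 2.93 mg/L

Travel time t = x/v = 17.5 km / (0.291 m/s) = 17500 m / 0.291 m/s = 60140 s = 0.6960 d.
k_d L₀/(k_a−k_d) = 0.0925×53.8/(1.36−0.0925) = 4.976/1.268 = 3.926 mg/L.
e^(−k_d t) = e^(−0.0925×0.6960) = 0.9376; e^(−k_a t) = e^(−1.36×0.6960) = 0.3881.
D = 3.926 × (0.9376 − 0.3881) + 1.98 × 0.3881 = 2.158 + 0.7683 = 2.926 mg/L.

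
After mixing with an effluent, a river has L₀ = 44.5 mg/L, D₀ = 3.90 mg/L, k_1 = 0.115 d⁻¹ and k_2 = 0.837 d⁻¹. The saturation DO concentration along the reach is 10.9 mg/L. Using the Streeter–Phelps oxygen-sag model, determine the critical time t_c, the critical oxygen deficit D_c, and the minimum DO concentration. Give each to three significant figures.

t_c = [1/(k_2−k_1)] ln[(k_2/k_1)(1 − D₀(k_2−k_1)/(k_1 L₀))]
= [1/(0.837−0.115)] ln[(0.837/0.115)(1 − 3.90×0.7220/(0.115×44.5))]
= (1/0.7220) ln[7.278 × 0.4498] = 1.385 × ln(3.274) = 1.385 × 1.186 = 1.642 d.
D_c = (k_1/k_2) L₀ e^(−k_1 t_c) = (0.115/0.837) × 44.5 × e^(−0.115×1.642) = 0.1374 × 44.5 × 0.8279 = 5.062 mg/L.
Minimum DO = C_s − D_c = 10.9 − 5.062 = 5.838 mg/L.

t_c ≈ 1.64 d; D_c ≈ 5.06 mg/L; min DO ≈ 5.84 mg/L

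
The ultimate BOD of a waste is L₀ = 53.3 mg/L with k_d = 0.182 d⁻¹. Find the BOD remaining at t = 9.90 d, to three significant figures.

L ≈ 8.79 mg/L

L_t = L₀ e^(−k_d t) = 53.3 × e^(−0.182×9.90) = 53.3 × 0.1650 = 8.795 mg/L.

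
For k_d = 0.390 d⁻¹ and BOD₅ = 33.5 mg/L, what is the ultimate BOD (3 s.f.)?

BOD₅ = L₀(1 − e^(−5k_d)) ⇒ L₀ = BOD₅ / (1 − e^(−5×0.390))
= 33.5 / (1 − 0.1423) = 33.5 / 0.8577 = 39.06 mg/L.

L₀ ≈ 39.1 mg/L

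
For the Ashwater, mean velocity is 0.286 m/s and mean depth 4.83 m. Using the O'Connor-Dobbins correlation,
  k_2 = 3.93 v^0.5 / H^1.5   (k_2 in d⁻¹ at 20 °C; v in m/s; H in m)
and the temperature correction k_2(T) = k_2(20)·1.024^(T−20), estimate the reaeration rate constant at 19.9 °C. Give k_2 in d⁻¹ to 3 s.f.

k_2 ≈ 0.198 d⁻¹

k_2(20) = 3.93 × 0.286^0.5 / 4.83^1.5 = 3.93 × 0.5348 / 10.62 = 0.1980 d⁻¹.
k_2(19.9) = 0.1980 × 1.024^(19.9−20) = 0.1980 × 0.9976 = 0.1975 d⁻¹.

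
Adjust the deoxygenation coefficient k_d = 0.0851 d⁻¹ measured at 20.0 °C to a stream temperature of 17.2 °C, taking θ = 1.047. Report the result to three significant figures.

k_d ≈ 0.0748 d⁻¹

k_d(T₂) = k_d(T₁) · θ^(T₂−T₁) = 0.0851 × 1.047^(17.2−20.0)
= 0.0851 × 1.047^-2.80 = 0.0851 × 0.8793 = 0.07483 d⁻¹.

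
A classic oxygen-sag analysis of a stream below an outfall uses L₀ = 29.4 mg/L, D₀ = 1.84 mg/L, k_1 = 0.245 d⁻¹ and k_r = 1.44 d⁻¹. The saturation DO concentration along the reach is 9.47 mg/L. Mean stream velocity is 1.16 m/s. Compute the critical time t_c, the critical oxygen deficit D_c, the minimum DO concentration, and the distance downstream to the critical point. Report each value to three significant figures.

t_c ≈ 1.18 d; D_c ≈ 3.75 mg/L; min DO ≈ 5.72 mg/L; x_c ≈ 118 km

At the critical point dD/dt = 0, so k_1 L₀ e^(−k_1 t) = k_r D. Substituting D(t) from the Streeter–Phelps equation and solving for t gives
t_c = ln[(k_r/k_1)(1 − D₀(k_r−k_1)/(k_1 L₀))] / (k_r−k_1).
Here k_r−k_1 = 1.195 d⁻¹ and 1 − D₀(k_r−k_1)/(k_1 L₀) = 1 − 1.84×1.195/(0.245×29.4) = 0.6947, so
t_c = ln(5.878 × 0.6947) / 1.195 = 1.407 / 1.195 = 1.177 d.
L(t_c) = L₀ e^(−k_1 t_c) = 29.4 × 0.7494 = 22.03 mg/L, and at the critical point k_r D_c = k_1 L, so D_c = (0.245/1.44) × 22.03 = 3.749 mg/L.
Minimum DO = C_s − D_c = 9.47 − 3.749 = 5.721 mg/L.
x_c = v t_c = 1.16 m/s × 1.177 d × 86400 s/d = 118000 m ≈ 118 km.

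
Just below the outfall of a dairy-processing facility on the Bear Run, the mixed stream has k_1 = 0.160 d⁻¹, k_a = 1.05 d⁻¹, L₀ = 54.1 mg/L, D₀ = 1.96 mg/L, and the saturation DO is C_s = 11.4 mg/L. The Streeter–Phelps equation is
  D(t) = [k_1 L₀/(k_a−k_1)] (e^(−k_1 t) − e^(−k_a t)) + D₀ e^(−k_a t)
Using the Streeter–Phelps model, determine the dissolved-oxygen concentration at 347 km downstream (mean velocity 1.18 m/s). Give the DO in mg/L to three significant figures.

DO ≈ 5.98 mg/L

Travel time t = x/v = 347 km / (1.18 m/s) = 347000 m / 1.18 m/s = 294100 s = 3.404 d.
k_1 L₀/(k_a−k_1) = 0.160×54.1/(1.05−0.160) = 8.656/0.8900 = 9.726 mg/L.
e^(−k_1 t) = e^(−0.160×3.404) = 0.5801; e^(−k_a t) = e^(−1.05×3.404) = 0.02805.
D = 9.726 × (0.5801 − 0.02805) + 1.96 × 0.02805 = 5.369 + 0.05498 = 5.424 mg/L.
DO = C_s − D = 11.4 − 5.424 = 5.976 mg/L.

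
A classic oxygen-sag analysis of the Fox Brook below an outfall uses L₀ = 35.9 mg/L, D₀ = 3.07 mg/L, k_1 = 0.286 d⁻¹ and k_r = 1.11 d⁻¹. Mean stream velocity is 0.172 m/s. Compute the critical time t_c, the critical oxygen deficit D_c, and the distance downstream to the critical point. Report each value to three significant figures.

t_c = [1/(k_r−k_1)] ln[(k_r/k_1)(1 − D₀(k_r−k_1)/(k_1 L₀))]
= [1/(1.11−0.286)] ln[(1.11/0.286)(1 − 3.07×0.8240/(0.286×35.9))]
= (1/0.8240) ln[3.881 × 0.7536] = 1.214 × ln(2.925) = 1.214 × 1.073 = 1.302 d.
L(t_c) = L₀ e^(−k_1 t_c) = 35.9 × 0.6890 = 24.74 mg/L, and at the critical point k_r D_c = k_1 L, so D_c = (0.286/1.11) × 24.74 = 6.373 mg/L.
x_c = v t_c = 0.172 m/s × 1.302 d × 86400 s/d = 19360 m ≈ 19.4 km.

t_c ≈ 1.30 d; D_c ≈ 6.37 mg/L; x_c ≈ 19.4 km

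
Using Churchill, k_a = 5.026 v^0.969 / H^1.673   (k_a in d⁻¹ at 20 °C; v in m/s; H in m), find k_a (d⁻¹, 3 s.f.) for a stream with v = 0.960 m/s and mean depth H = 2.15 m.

k_a = 5.026 × 0.960^0.969 / 2.15^1.673 = 5.026 × 0.9612 / 3.599 = 1.342 d⁻¹.

k_a ≈ 1.34 d⁻¹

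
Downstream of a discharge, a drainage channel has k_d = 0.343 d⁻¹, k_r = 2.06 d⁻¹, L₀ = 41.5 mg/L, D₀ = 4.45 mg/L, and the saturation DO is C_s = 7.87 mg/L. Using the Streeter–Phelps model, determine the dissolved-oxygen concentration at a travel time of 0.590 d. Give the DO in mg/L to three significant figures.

DO ≈ 2.24 mg/L

k_d L₀/(k_r−k_d) = 0.343×41.5/(2.06−0.343) = 14.23/1.717 = 8.290 mg/L.
e^(−k_d t) = e^(−0.343×0.5900) = 0.8168; e^(−k_r t) = e^(−2.06×0.5900) = 0.2966.
D = 8.290 × (0.8168 − 0.2966) + 4.45 × 0.2966 = 4.313 + 1.320 = 5.632 mg/L.
DO = C_s − D = 7.87 − 5.632 = 2.238 mg/L.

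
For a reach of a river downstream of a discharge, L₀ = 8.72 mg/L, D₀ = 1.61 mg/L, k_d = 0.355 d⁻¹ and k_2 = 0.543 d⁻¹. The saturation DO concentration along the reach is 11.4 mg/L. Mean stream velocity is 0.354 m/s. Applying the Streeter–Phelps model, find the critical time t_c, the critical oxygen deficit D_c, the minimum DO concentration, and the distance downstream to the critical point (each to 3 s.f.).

At the critical point dD/dt = 0, so k_d L₀ e^(−k_d t) = k_2 D. Substituting D(t) from the Streeter–Phelps equation and solving for t gives
t_c = ln[(k_2/k_d)(1 − D₀(k_2−k_d)/(k_d L₀))] / (k_2−k_d).
Here k_2−k_d = 0.1880 d⁻¹ and 1 − D₀(k_2−k_d)/(k_d L₀) = 1 − 1.61×0.1880/(0.355×8.72) = 0.9022, so
t_c = ln(1.530 × 0.9022) / 0.1880 = 0.3221 / 0.1880 = 1.713 d.
D_c = (k_d/k_2) L₀ e^(−k_d t_c) = (0.355/0.543) × 8.72 × e^(−0.355×1.713) = 0.6538 × 8.72 × 0.5443 = 3.103 mg/L.
Minimum DO = C_s − D_c = 11.4 − 3.103 = 8.297 mg/L.
x_c = v t_c = 0.354 m/s × 1.713 d × 86400 s/d = 52400 m ≈ 52.4 km.

t_c ≈ 1.71 d; D_c ≈ 3.10 mg/L; min DO ≈ 8.30 mg/L; x_c ≈ 52.4 km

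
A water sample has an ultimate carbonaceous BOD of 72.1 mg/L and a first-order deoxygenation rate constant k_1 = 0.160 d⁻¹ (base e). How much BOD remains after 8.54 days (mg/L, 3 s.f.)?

L_t = L₀ e^(−k_1 t) = 72.1 × e^(−0.160×8.54) = 72.1 × 0.2550 = 18.39 mg/L.

L ≈ 18.4 mg/L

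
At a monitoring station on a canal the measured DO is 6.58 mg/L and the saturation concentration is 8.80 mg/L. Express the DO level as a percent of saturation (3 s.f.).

% saturation = C/C_s × 100 = 6.58/8.80 × 100 = 74.8 %.

74.8 % saturation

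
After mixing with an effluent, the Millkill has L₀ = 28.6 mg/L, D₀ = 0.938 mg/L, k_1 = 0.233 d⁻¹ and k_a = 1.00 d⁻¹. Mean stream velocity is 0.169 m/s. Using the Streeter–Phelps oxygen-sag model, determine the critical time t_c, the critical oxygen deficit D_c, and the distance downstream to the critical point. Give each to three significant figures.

t_c ≈ 1.75 d; D_c ≈ 4.43 mg/L; x_c ≈ 25.6 km

At the critical point dD/dt = 0, so k_1 L₀ e^(−k_1 t) = k_a D. Substituting D(t) from the Streeter–Phelps equation and solving for t gives
t_c = ln[(k_a/k_1)(1 − D₀(k_a−k_1)/(k_1 L₀))] / (k_a−k_1).
Here k_a−k_1 = 0.7670 d⁻¹ and 1 − D₀(k_a−k_1)/(k_1 L₀) = 1 − 0.938×0.7670/(0.233×28.6) = 0.8920, so
t_c = ln(4.292 × 0.8920) / 0.7670 = 1.342 / 0.7670 = 1.750 d.
D_c = (k_1/k_a) L₀ e^(−k_1 t_c) = (0.233/1.00) × 28.6 × e^(−0.233×1.750) = 0.2330 × 28.6 × 0.6651 = 4.432 mg/L.
x_c = v t_c = 0.169 m/s × 1.750 d × 86400 s/d = 25560 m ≈ 25.6 km.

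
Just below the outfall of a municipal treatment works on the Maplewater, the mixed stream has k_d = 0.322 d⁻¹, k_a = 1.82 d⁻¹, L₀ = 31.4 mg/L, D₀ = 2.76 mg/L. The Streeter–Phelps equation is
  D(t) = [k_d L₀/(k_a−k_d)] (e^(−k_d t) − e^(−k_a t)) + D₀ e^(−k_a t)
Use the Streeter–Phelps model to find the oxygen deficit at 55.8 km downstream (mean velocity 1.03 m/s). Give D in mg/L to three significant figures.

D ≈ 4.24 mg/L

Travel time t = x/v = 55.8 km / (1.03 m/s) = 55800 m / 1.03 m/s = 54170 s = 0.6270 d.
k_d L₀/(k_a−k_d) = 0.322×31.4/(1.82−0.322) = 10.11/1.498 = 6.750 mg/L.
e^(−k_d t) = e^(−0.322×0.6270) = 0.8172; e^(−k_a t) = e^(−1.82×0.6270) = 0.3194.
D = 6.750 × (0.8172 − 0.3194) + 2.76 × 0.3194 = 3.359 + 0.8817 = 4.241 mg/L.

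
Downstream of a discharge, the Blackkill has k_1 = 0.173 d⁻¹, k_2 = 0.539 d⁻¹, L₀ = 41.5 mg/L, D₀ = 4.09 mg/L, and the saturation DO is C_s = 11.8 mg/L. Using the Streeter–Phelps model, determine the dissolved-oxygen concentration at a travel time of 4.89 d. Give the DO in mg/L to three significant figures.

k_1 L₀/(k_2−k_1) = 0.173×41.5/(0.539−0.173) = 7.179/0.3660 = 19.62 mg/L.
e^(−k_1 t) = e^(−0.173×4.890) = 0.4291; e^(−k_2 t) = e^(−0.539×4.890) = 0.07167.
D = 19.62 × (0.4291 − 0.07167) + 4.09 × 0.07167 = 7.012 + 0.2931 = 7.305 mg/L.
DO = C_s − D = 11.8 − 7.305 = 4.495 mg/L.

DO ≈ 4.49 mg/L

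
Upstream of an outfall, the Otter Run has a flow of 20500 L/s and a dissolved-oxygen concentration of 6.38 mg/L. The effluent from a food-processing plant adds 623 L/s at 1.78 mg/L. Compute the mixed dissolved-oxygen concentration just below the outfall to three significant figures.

Flow-weighted mixing: C = (Q_r C_r + Q_w C_w)/(Q_r + Q_w)
= (20500×6.38 + 623×1.78)/(20500 + 623) = 131900/21120 = 6.244 mg/L.

6.24 mg/L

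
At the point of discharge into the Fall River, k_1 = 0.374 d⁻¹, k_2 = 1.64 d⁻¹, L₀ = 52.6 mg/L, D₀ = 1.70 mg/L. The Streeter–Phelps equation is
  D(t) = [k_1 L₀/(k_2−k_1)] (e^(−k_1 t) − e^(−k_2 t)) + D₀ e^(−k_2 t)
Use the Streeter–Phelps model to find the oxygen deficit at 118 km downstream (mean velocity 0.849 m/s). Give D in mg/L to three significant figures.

D ≈ 7.52 mg/L

Travel time t = x/v = 118 km / (0.849 m/s) = 118000 m / 0.849 m/s = 139000 s = 1.609 d.
k_1 L₀/(k_2−k_1) = 0.374×52.6/(1.64−0.374) = 19.67/1.266 = 15.54 mg/L.
e^(−k_1 t) = e^(−0.374×1.609) = 0.5479; e^(−k_2 t) = e^(−1.64×1.609) = 0.07149.
D = 15.54 × (0.5479 − 0.07149) + 1.70 × 0.07149 = 7.403 + 0.1215 = 7.525 mg/L.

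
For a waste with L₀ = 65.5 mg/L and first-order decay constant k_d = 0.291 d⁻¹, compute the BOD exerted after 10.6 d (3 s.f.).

y_t = L₀(1 − e^(−k_d t)) = 65.5 × (1 − e^(−0.291×10.6))
= 65.5 × (1 − 0.04575) = 65.5 × 0.9543 = 62.50 mg/L.

y ≈ 62.5 mg/L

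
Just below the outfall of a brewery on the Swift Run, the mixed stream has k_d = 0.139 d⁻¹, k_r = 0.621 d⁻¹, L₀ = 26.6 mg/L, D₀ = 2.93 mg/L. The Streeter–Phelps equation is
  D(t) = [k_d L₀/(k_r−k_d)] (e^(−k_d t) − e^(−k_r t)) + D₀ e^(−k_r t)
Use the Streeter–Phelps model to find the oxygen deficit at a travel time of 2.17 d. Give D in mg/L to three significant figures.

D ≈ 4.44 mg/L

k_d L₀/(k_r−k_d) = 0.139×26.6/(0.621−0.139) = 3.697/0.4820 = 7.671 mg/L.
e^(−k_d t) = e^(−0.139×2.170) = 0.7396; e^(−k_r t) = e^(−0.621×2.170) = 0.2599.
D = 7.671 × (0.7396 − 0.2599) + 2.93 × 0.2599 = 3.680 + 0.7614 = 4.441 mg/L.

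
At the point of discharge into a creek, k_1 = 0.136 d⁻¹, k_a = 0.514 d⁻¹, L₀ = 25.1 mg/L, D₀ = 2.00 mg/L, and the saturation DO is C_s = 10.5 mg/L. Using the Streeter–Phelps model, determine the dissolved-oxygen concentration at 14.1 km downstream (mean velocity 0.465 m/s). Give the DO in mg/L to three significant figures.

Travel time t = x/v = 14.1 km / (0.465 m/s) = 14100 m / 0.465 m/s = 30320 s = 0.3510 d.
k_1 L₀/(k_a−k_1) = 0.136×25.1/(0.514−0.136) = 3.414/0.3780 = 9.031 mg/L.
e^(−k_1 t) = e^(−0.136×0.3510) = 0.9534; e^(−k_a t) = e^(−0.514×0.3510) = 0.8349.
D = 9.031 × (0.9534 − 0.8349) + 2.00 × 0.8349 = 1.070 + 1.670 = 2.740 mg/L.
DO = C_s − D = 10.5 − 2.740 = 7.760 mg/L.

DO ≈ 7.76 mg/L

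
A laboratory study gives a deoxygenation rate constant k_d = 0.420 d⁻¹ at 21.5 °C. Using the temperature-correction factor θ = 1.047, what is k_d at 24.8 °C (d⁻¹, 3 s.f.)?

k_d ≈ 0.489 d⁻¹

k_d(T₂) = k_d(T₁) · θ^(T₂−T₁) = 0.420 × 1.047^(24.8−21.5)
= 0.420 × 1.047^3.30 = 0.420 × 1.164 = 0.4887 d⁻¹.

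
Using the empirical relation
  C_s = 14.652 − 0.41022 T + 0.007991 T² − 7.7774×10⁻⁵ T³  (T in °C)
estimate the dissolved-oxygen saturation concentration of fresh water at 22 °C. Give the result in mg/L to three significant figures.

C_s = 14.652 − 0.41022×22 + 0.007991×22² − 7.7774×10⁻⁵×22³ = 8.667 mg/L.

C_s ≈ 8.67 mg/L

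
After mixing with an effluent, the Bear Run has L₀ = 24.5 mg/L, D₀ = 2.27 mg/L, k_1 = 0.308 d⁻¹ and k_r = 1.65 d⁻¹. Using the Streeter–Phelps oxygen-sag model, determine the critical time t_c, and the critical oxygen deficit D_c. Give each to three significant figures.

t_c = [1/(k_r−k_1)] ln[(k_r/k_1)(1 − D₀(k_r−k_1)/(k_1 L₀))]
= [1/(1.65−0.308)] ln[(1.65/0.308)(1 − 2.27×1.342/(0.308×24.5))]
= (1/1.342) ln[5.357 × 0.5963] = 0.7452 × ln(3.194) = 0.7452 × 1.161 = 0.8654 d.
D_c = (k_1/k_r) L₀ e^(−k_1 t_c) = (0.308/1.65) × 24.5 × e^(−0.308×0.8654) = 0.1867 × 24.5 × 0.7660 = 3.503 mg/L.

t_c ≈ 0.865 d; D_c ≈ 3.50 mg/L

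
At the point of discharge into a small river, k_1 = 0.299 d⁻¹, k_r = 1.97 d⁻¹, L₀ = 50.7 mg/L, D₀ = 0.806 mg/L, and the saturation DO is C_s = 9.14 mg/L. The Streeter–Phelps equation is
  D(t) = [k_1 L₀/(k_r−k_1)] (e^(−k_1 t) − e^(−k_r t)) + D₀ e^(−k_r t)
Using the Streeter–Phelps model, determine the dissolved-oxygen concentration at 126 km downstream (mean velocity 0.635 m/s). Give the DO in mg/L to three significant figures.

DO ≈ 4.66 mg/L

Travel time t = x/v = 126 km / (0.635 m/s) = 126000 m / 0.635 m/s = 198400 s = 2.297 d.
k_1 L₀/(k_r−k_1) = 0.299×50.7/(1.97−0.299) = 15.16/1.671 = 9.072 mg/L.
e^(−k_1 t) = e^(−0.299×2.297) = 0.5032; e^(−k_r t) = e^(−1.97×2.297) = 0.01084.
D = 9.072 × (0.5032 − 0.01084) + 0.806 × 0.01084 = 4.467 + 0.008739 = 4.476 mg/L.
DO = C_s − D = 9.14 − 4.476 = 4.664 mg/L.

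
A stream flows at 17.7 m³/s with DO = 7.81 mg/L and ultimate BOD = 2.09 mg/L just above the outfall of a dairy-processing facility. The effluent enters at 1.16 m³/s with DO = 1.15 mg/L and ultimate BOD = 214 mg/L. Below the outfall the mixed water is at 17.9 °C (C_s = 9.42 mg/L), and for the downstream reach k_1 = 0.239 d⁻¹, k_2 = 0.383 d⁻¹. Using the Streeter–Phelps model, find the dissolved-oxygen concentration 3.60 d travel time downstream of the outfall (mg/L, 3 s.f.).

Mixed DO = (17.7×7.81 + 1.16×1.15)/(17.7+1.16) = 139.6/18.86 = 7.400 mg/L.
Mixed L₀ = (17.7×2.09 + 1.16×214)/(18.86) = 285.2/18.86 = 15.12 mg/L.
Initial deficit D₀ = C_s − DO₀ = 9.42 − 7.400 = 2.020 mg/L.
D(3.60) = [0.239×15.12/(0.383−0.239)](e^(−0.239×3.60) − e^(−0.383×3.60)) + 2.020 e^(−0.383×3.60)
= 25.10 × (0.4230 − 0.2519) + 2.020 × 0.2519 = 4.804 mg/L.
DO = 9.42 − 4.804 = 4.616 mg/L.

DO ≈ 4.62 mg/L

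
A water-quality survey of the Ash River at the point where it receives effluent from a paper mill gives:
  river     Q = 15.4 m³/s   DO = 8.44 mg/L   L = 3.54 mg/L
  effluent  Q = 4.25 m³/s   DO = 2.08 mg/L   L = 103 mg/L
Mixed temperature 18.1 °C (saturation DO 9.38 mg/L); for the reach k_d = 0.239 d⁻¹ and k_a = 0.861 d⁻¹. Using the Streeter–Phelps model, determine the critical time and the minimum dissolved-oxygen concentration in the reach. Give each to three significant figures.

t_c ≈ 1.62 d; minimum DO ≈ 4.66 mg/L

Mixed DO = (15.4×8.44 + 4.25×2.08)/(15.4+4.25) = 138.8/19.65 = 7.064 mg/L.
Mixed L₀ = (15.4×3.54 + 4.25×103)/(19.65) = 492.3/19.65 = 25.05 mg/L.
Initial deficit D₀ = C_s − DO₀ = 9.38 − 7.064 = 2.316 mg/L.
t_c = (1/0.6220) ln[(0.861/0.239)(1 − 2.316×0.6220/(0.239×25.05))] = 1.608 × ln(2.736) = 1.618 d.
D_c = (0.239/0.861) × 25.05 × e^(−0.239×1.618) = 0.2776 × 25.05 × 0.6793 = 4.724 mg/L.
Minimum DO = 9.38 − 4.724 = 4.656 mg/L.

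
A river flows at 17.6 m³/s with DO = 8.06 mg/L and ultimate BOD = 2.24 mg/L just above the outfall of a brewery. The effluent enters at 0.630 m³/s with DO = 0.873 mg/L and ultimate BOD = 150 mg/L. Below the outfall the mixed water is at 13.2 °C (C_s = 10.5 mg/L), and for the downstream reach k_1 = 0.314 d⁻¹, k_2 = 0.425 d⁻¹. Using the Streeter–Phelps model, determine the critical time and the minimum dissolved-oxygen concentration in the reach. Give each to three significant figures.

Mixed DO = (17.6×8.06 + 0.630×0.873)/(17.6+0.630) = 142.4/18.23 = 7.812 mg/L.
Mixed L₀ = (17.6×2.24 + 0.630×150)/(18.23) = 133.9/18.23 = 7.346 mg/L.
Initial deficit D₀ = C_s − DO₀ = 10.5 − 7.812 = 2.688 mg/L.
t_c = (1/0.1110) ln[(0.425/0.314)(1 − 2.688×0.1110/(0.314×7.346))] = 9.009 × ln(1.178) = 1.479 d.
D_c = (0.314/0.425) × 7.346 × e^(−0.314×1.479) = 0.7388 × 7.346 × 0.6285 = 3.411 mg/L.
Minimum DO = 10.5 − 3.411 = 7.089 mg/L.

t_c ≈ 1.48 d; minimum DO ≈ 7.09 mg/L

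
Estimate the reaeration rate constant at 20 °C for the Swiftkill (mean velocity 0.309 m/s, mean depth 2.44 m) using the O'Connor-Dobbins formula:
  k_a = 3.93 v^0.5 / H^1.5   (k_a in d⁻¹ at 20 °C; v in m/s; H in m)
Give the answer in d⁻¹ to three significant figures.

k_a ≈ 0.573 d⁻¹

k_a = 3.93 × 0.309^0.5 / 2.44^1.5 = 3.93 × 0.5559 / 3.811 = 0.5732 d⁻¹.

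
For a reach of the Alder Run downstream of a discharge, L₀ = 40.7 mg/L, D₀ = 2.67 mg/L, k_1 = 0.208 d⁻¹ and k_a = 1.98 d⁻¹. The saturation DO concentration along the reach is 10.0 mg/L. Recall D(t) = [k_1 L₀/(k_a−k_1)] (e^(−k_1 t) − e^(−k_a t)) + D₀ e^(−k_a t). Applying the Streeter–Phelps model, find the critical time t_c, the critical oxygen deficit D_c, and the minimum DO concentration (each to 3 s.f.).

t_c = [1/(k_a−k_1)] ln[(k_a/k_1)(1 − D₀(k_a−k_1)/(k_1 L₀))]
= [1/(1.98−0.208)] ln[(1.98/0.208)(1 − 2.67×1.772/(0.208×40.7))]
= (1/1.772) ln[9.519 × 0.4411] = 0.5643 × ln(4.199) = 0.5643 × 1.435 = 0.8098 d.
D_c = (k_1/k_a) L₀ e^(−k_1 t_c) = (0.208/1.98) × 40.7 × e^(−0.208×0.8098) = 0.1051 × 40.7 × 0.8450 = 3.613 mg/L.
Minimum DO = C_s − D_c = 10.0 − 3.613 = 6.387 mg/L.

t_c ≈ 0.810 d; D_c ≈ 3.61 mg/L; min DO ≈ 6.39 mg/L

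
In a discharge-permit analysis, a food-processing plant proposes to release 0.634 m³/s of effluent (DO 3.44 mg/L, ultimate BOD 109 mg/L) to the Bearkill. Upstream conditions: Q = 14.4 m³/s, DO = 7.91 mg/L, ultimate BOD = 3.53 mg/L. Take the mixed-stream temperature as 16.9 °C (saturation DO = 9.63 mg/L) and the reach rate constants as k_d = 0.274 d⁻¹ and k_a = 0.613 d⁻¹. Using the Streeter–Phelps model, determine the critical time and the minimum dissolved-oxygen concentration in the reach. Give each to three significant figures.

t_c ≈ 1.34 d; minimum DO ≈ 7.16 mg/L

Mixed DO = (14.4×7.91 + 0.634×3.44)/(14.4+0.634) = 116.1/15.03 = 7.721 mg/L.
Mixed L₀ = (14.4×3.53 + 0.634×109)/(15.03) = 119.9/15.03 = 7.978 mg/L.
Initial deficit D₀ = C_s − DO₀ = 9.63 − 7.721 = 1.909 mg/L.
t_c = (1/0.3390) ln[(0.613/0.274)(1 − 1.909×0.3390/(0.274×7.978))] = 2.950 × ln(1.575) = 1.340 d.
D_c = (0.274/0.613) × 7.978 × e^(−0.274×1.340) = 0.4470 × 7.978 × 0.6927 = 2.470 mg/L.
Minimum DO = 9.63 − 2.470 = 7.160 mg/L.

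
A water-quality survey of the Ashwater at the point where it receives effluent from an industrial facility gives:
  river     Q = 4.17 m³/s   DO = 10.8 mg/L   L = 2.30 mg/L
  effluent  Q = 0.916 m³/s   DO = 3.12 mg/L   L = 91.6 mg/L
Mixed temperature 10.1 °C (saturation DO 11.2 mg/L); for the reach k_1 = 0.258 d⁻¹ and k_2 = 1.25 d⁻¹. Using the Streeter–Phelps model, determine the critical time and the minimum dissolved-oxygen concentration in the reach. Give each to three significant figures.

t_c ≈ 1.12 d; minimum DO ≈ 8.36 mg/L

Mixed DO = (4.17×10.8 + 0.916×3.12)/(4.17+0.916) = 47.89/5.086 = 9.417 mg/L.
Mixed L₀ = (4.17×2.30 + 0.916×91.6)/(5.086) = 93.50/5.086 = 18.38 mg/L.
Initial deficit D₀ = C_s − DO₀ = 11.2 − 9.417 = 1.783 mg/L.
t_c = (1/0.9920) ln[(1.25/0.258)(1 − 1.783×0.9920/(0.258×18.38))] = 1.008 × ln(3.038) = 1.120 d.
D_c = (0.258/1.25) × 18.38 × e^(−0.258×1.120) = 0.2064 × 18.38 × 0.7490 = 2.842 mg/L.
Minimum DO = 11.2 − 2.842 = 8.358 mg/L.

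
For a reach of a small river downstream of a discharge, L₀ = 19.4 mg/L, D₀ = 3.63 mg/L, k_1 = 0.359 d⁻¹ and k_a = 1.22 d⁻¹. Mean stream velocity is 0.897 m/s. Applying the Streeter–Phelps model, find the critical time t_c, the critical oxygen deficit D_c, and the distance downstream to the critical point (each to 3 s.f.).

t_c ≈ 0.729 d; D_c ≈ 4.39 mg/L; x_c ≈ 56.5 km

At the critical point dD/dt = 0, so k_1 L₀ e^(−k_1 t) = k_a D. Substituting D(t) from the Streeter–Phelps equation and solving for t gives
t_c = ln[(k_a/k_1)(1 − D₀(k_a−k_1)/(k_1 L₀))] / (k_a−k_1).
Here k_a−k_1 = 0.8610 d⁻¹ and 1 − D₀(k_a−k_1)/(k_1 L₀) = 1 − 3.63×0.8610/(0.359×19.4) = 0.5512, so
t_c = ln(3.398 × 0.5512) / 0.8610 = 0.6277 / 0.8610 = 0.7290 d.
L(t_c) = L₀ e^(−k_1 t_c) = 19.4 × 0.7697 = 14.93 mg/L, and at the critical point k_a D_c = k_1 L, so D_c = (0.359/1.22) × 14.93 = 4.394 mg/L.
x_c = v t_c = 0.897 m/s × 0.7290 d × 86400 s/d = 56500 m ≈ 56.5 km.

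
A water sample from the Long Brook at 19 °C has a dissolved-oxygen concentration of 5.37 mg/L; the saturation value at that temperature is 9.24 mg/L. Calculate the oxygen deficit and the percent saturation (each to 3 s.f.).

D ≈ 3.87 mg/L; 58.1 % saturation

D = C_s − C = 9.24 − 5.37 = 3.87 mg/L.
% saturation = 5.37/9.24 × 100 = 58.1 %.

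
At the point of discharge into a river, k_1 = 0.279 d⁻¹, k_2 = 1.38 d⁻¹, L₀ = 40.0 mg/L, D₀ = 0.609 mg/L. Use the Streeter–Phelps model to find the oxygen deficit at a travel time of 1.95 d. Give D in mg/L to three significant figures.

D ≈ 5.24 mg/L

k_1 L₀/(k_2−k_1) = 0.279×40.0/(1.38−0.279) = 11.16/1.101 = 10.14 mg/L.
e^(−k_1 t) = e^(−0.279×1.950) = 0.5804; e^(−k_2 t) = e^(−1.38×1.950) = 0.06781.
D = 10.14 × (0.5804 − 0.06781) + 0.609 × 0.06781 = 5.196 + 0.04130 = 5.237 mg/L.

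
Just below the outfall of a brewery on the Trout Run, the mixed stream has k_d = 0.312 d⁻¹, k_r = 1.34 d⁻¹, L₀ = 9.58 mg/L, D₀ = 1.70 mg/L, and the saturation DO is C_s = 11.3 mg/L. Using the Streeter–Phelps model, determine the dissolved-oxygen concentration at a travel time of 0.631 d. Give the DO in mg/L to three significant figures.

DO ≈ 9.43 mg/L

k_d L₀/(k_r−k_d) = 0.312×9.58/(1.34−0.312) = 2.989/1.028 = 2.908 mg/L.
e^(−k_d t) = e^(−0.312×0.6310) = 0.8213; e^(−k_r t) = e^(−1.34×0.6310) = 0.4293.
D = 2.908 × (0.8213 − 0.4293) + 1.70 × 0.4293 = 1.140 + 0.7299 = 1.870 mg/L.
DO = C_s − D = 11.3 − 1.870 = 9.430 mg/L.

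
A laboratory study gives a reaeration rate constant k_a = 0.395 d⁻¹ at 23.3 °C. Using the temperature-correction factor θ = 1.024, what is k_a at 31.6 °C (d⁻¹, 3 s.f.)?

k_a ≈ 0.481 d⁻¹

k_a(T₂) = k_a(T₁) · θ^(T₂−T₁) = 0.395 × 1.024^(31.6−23.3)
= 0.395 × 1.024^8.30 = 0.395 × 1.218 = 0.4809 d⁻¹.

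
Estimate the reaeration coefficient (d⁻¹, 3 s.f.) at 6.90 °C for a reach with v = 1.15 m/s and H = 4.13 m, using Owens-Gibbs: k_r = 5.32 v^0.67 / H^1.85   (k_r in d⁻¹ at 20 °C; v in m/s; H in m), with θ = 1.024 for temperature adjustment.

k_r(20) = 5.32 × 1.15^0.67 / 4.13^1.85 = 5.32 × 1.098 / 13.79 = 0.4237 d⁻¹.
k_r(6.90) = 0.4237 × 1.024^(6.90−20) = 0.4237 × 0.7329 = 0.3106 d⁻¹.

k_r ≈ 0.311 d⁻¹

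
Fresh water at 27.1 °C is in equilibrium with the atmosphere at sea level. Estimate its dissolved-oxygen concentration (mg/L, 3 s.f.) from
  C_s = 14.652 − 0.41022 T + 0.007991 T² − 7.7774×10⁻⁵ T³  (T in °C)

C_s ≈ 7.86 mg/L

C_s = 14.652 − 0.41022×27.1 + 0.007991×27.1² − 7.7774×10⁻⁵×27.1³ = 7.856 mg/L.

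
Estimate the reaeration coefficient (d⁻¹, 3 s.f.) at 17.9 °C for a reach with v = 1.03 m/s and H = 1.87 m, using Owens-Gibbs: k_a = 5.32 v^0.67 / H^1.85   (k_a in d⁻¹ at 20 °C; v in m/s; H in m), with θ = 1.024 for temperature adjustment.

k_a ≈ 1.62 d⁻¹

k_a(20) = 5.32 × 1.03^0.67 / 1.87^1.85 = 5.32 × 1.020 / 3.184 = 1.705 d⁻¹.
k_a(17.9) = 1.705 × 1.024^(17.9−20) = 1.705 × 0.9514 = 1.622 d⁻¹.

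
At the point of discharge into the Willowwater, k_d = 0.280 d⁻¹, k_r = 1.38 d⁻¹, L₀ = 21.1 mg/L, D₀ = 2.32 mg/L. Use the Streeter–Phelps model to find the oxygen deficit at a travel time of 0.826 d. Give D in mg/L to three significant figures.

D ≈ 3.29 mg/L

k_d L₀/(k_r−k_d) = 0.280×21.1/(1.38−0.280) = 5.908/1.100 = 5.371 mg/L.
e^(−k_d t) = e^(−0.280×0.8260) = 0.7935; e^(−k_r t) = e^(−1.38×0.8260) = 0.3199.
D = 5.371 × (0.7935 − 0.3199) + 2.32 × 0.3199 = 2.544 + 0.7421 = 3.286 mg/L.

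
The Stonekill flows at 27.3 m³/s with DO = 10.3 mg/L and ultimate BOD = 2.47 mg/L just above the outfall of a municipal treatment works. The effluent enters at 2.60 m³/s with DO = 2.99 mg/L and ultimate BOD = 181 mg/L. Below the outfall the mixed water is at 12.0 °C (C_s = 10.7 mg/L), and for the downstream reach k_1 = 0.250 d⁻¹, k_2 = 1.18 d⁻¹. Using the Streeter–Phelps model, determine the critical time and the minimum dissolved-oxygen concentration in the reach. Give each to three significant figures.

Mixed DO = (27.3×10.3 + 2.60×2.99)/(27.3+2.60) = 289.0/29.90 = 9.664 mg/L.
Mixed L₀ = (27.3×2.47 + 2.60×181)/(29.90) = 538.0/29.90 = 17.99 mg/L.
Initial deficit D₀ = C_s − DO₀ = 10.7 − 9.664 = 1.036 mg/L.
t_c = (1/0.9300) ln[(1.18/0.250)(1 − 1.036×0.9300/(0.250×17.99))] = 1.075 × ln(3.709) = 1.410 d.
D_c = (0.250/1.18) × 17.99 × e^(−0.250×1.410) = 0.2119 × 17.99 × 0.7030 = 2.680 mg/L.
Minimum DO = 10.7 − 2.680 = 8.020 mg/L.

t_c ≈ 1.41 d; minimum DO ≈ 8.02 mg/L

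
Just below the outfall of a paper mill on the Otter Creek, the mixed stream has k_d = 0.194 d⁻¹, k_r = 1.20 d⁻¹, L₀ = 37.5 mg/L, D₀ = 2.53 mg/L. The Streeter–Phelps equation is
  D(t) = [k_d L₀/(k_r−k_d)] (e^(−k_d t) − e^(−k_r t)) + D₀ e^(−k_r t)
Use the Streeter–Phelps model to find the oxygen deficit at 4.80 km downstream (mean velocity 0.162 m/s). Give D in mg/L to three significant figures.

D ≈ 3.65 mg/L

Travel time t = x/v = 4.80 km / (0.162 m/s) = 4800 m / 0.162 m/s = 29630 s = 0.3429 d.
k_d L₀/(k_r−k_d) = 0.194×37.5/(1.20−0.194) = 7.275/1.006 = 7.232 mg/L.
e^(−k_d t) = e^(−0.194×0.3429) = 0.9356; e^(−k_r t) = e^(−1.20×0.3429) = 0.6626.
D = 7.232 × (0.9356 − 0.6626) + 2.53 × 0.6626 = 1.974 + 1.676 = 3.651 mg/L.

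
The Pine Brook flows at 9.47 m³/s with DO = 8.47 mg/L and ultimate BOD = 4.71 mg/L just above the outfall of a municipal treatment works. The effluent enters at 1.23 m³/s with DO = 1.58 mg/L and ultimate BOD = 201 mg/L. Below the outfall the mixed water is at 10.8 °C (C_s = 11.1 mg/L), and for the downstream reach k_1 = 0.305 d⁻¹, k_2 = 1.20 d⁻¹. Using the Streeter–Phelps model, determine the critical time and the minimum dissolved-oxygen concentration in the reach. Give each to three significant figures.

t_c ≈ 1.02 d; minimum DO ≈ 6.02 mg/L

Mixed DO = (9.47×8.47 + 1.23×1.58)/(9.47+1.23) = 82.15/10.70 = 7.678 mg/L.
Mixed L₀ = (9.47×4.71 + 1.23×201)/(10.70) = 291.8/10.70 = 27.27 mg/L.
Initial deficit D₀ = C_s − DO₀ = 11.1 − 7.678 = 3.422 mg/L.
t_c = (1/0.8950) ln[(1.20/0.305)(1 − 3.422×0.8950/(0.305×27.27))] = 1.117 × ln(2.486) = 1.017 d.
D_c = (0.305/1.20) × 27.27 × e^(−0.305×1.017) = 0.2542 × 27.27 × 0.7332 = 5.083 mg/L.
Minimum DO = 11.1 − 5.083 = 6.017 mg/L.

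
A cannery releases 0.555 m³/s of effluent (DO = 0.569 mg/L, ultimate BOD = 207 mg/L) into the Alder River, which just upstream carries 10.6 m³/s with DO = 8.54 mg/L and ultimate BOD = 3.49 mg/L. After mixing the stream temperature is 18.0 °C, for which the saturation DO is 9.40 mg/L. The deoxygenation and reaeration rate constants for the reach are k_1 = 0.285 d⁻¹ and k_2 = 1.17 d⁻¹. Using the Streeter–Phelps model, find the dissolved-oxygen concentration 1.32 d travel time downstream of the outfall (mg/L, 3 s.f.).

Mixed DO = (10.6×8.54 + 0.555×0.569)/(10.6+0.555) = 90.84/11.15 = 8.143 mg/L.
Mixed L₀ = (10.6×3.49 + 0.555×207)/(11.15) = 151.9/11.15 = 13.62 mg/L.
Initial deficit D₀ = C_s − DO₀ = 9.40 − 8.143 = 1.257 mg/L.
D(1.32) = [0.285×13.62/(1.17−0.285)](e^(−0.285×1.32) − e^(−1.17×1.32)) + 1.257 e^(−1.17×1.32)
= 4.385 × (0.6865 − 0.2134) + 1.257 × 0.2134 = 2.342 mg/L.
DO = 9.40 − 2.342 = 7.058 mg/L.

DO ≈ 7.06 mg/L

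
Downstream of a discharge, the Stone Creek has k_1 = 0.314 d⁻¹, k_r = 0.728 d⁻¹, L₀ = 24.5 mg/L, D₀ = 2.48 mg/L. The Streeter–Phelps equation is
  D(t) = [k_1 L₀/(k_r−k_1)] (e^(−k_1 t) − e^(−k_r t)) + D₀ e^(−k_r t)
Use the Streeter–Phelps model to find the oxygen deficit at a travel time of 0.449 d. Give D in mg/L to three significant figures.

k_1 L₀/(k_r−k_1) = 0.314×24.5/(0.728−0.314) = 7.693/0.4140 = 18.58 mg/L.
e^(−k_1 t) = e^(−0.314×0.4490) = 0.8685; e^(−k_r t) = e^(−0.728×0.4490) = 0.7212.
D = 18.58 × (0.8685 − 0.7212) + 2.48 × 0.7212 = 2.738 + 1.789 = 4.526 mg/L.

D ≈ 4.53 mg/L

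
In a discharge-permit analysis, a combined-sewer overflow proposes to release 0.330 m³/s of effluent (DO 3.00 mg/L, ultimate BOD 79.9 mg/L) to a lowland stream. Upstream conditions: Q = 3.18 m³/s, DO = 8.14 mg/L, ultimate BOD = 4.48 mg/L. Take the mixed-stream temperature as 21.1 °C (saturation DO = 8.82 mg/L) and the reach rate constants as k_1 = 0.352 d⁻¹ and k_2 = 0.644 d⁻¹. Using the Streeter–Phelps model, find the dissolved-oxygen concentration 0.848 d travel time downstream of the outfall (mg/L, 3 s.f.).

DO ≈ 5.88 mg/L

Mixed DO = (3.18×8.14 + 0.330×3.00)/(3.18+0.330) = 26.88/3.510 = 7.657 mg/L.
Mixed L₀ = (3.18×4.48 + 0.330×79.9)/(3.510) = 40.61/3.510 = 11.57 mg/L.
Initial deficit D₀ = C_s − DO₀ = 8.82 − 7.657 = 1.163 mg/L.
D(0.848) = [0.352×11.57/(0.644−0.352)](e^(−0.352×0.848) − e^(−0.644×0.848)) + 1.163 e^(−0.644×0.848)
= 13.95 × (0.7419 − 0.5792) + 1.163 × 0.5792 = 2.944 mg/L.
DO = 8.82 − 2.944 = 5.876 mg/L.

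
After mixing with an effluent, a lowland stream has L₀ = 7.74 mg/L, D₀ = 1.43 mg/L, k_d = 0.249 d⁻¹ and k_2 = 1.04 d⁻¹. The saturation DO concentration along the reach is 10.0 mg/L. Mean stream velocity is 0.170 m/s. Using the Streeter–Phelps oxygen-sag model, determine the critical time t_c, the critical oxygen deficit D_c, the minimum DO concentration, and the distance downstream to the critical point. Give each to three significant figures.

t_c ≈ 0.690 d; D_c ≈ 1.56 mg/L; min DO ≈ 8.44 mg/L; x_c ≈ 10.1 km

At the critical point dD/dt = 0, so k_d L₀ e^(−k_d t) = k_2 D. Substituting D(t) from the Streeter–Phelps equation and solving for t gives
t_c = ln[(k_2/k_d)(1 − D₀(k_2−k_d)/(k_d L₀))] / (k_2−k_d).
Here k_2−k_d = 0.7910 d⁻¹ and 1 − D₀(k_2−k_d)/(k_d L₀) = 1 − 1.43×0.7910/(0.249×7.74) = 0.4131, so
t_c = ln(4.177 × 0.4131) / 0.7910 = 0.5454 / 0.7910 = 0.6895 d.
L(t_c) = L₀ e^(−k_d t_c) = 7.74 × 0.8422 = 6.519 mg/L, and at the critical point k_2 D_c = k_d L, so D_c = (0.249/1.04) × 6.519 = 1.561 mg/L.
Minimum DO = C_s − D_c = 10.0 − 1.561 = 8.439 mg/L.
x_c = v t_c = 0.170 m/s × 0.6895 d × 86400 s/d = 10130 m ≈ 10.1 km.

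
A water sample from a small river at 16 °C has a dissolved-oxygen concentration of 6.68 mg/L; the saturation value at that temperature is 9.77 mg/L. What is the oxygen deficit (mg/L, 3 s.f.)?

D = C_s − C = 9.77 − 6.68 = 3.09 mg/L.

D ≈ 3.09 mg/L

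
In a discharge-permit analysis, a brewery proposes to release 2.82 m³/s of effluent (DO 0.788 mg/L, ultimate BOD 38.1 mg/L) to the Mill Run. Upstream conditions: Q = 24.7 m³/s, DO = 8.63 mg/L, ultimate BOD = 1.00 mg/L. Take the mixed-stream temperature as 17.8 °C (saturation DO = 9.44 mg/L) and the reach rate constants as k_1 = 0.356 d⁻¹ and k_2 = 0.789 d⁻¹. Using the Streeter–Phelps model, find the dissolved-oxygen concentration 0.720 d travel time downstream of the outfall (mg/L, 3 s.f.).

Mixed DO = (24.7×8.63 + 2.82×0.788)/(24.7+2.82) = 215.4/27.52 = 7.826 mg/L.
Mixed L₀ = (24.7×1.00 + 2.82×38.1)/(27.52) = 132.1/27.52 = 4.802 mg/L.
Initial deficit D₀ = C_s − DO₀ = 9.44 − 7.826 = 1.614 mg/L.
D(0.720) = [0.356×4.802/(0.789−0.356)](e^(−0.356×0.720) − e^(−0.789×0.720)) + 1.614 e^(−0.789×0.720)
= 3.948 × (0.7739 − 0.5666) + 1.614 × 0.5666 = 1.733 mg/L.
DO = 9.44 − 1.733 = 7.707 mg/L.

DO ≈ 7.71 mg/L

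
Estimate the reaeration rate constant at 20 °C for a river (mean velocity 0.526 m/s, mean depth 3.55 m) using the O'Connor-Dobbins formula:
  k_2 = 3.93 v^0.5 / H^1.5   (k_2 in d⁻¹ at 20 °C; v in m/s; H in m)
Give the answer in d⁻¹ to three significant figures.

k_2 = 3.93 × 0.526^0.5 / 3.55^1.5 = 3.93 × 0.7253 / 6.689 = 0.4261 d⁻¹.

k_2 ≈ 0.426 d⁻¹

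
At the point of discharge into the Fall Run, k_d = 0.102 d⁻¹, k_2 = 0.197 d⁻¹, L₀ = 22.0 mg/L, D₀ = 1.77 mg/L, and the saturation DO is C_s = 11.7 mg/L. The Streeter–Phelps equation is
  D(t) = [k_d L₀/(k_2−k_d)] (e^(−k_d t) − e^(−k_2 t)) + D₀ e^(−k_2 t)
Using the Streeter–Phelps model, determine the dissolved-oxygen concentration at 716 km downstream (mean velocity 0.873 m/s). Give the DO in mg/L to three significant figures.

Travel time t = x/v = 716 km / (0.873 m/s) = 716000 m / 0.873 m/s = 820200 s = 9.493 d.
k_d L₀/(k_2−k_d) = 0.102×22.0/(0.197−0.102) = 2.244/0.09500 = 23.62 mg/L.
e^(−k_d t) = e^(−0.102×9.493) = 0.3797; e^(−k_2 t) = e^(−0.197×9.493) = 0.1541.
D = 23.62 × (0.3797 − 0.1541) + 1.77 × 0.1541 = 5.330 + 0.2728 = 5.602 mg/L.
DO = C_s − D = 11.7 − 5.602 = 6.098 mg/L.

DO ≈ 6.10 mg/L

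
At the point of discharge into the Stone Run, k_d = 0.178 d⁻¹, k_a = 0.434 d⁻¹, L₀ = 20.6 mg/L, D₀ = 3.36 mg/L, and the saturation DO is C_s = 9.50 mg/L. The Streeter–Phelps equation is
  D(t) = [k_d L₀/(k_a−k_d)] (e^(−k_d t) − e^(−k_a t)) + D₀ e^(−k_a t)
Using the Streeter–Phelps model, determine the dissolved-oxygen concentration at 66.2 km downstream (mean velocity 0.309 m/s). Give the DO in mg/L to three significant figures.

Travel time t = x/v = 66.2 km / (0.309 m/s) = 66200 m / 0.309 m/s = 214200 s = 2.480 d.
k_d L₀/(k_a−k_d) = 0.178×20.6/(0.434−0.178) = 3.667/0.2560 = 14.32 mg/L.
e^(−k_d t) = e^(−0.178×2.480) = 0.6432; e^(−k_a t) = e^(−0.434×2.480) = 0.3409.
D = 14.32 × (0.6432 − 0.3409) + 3.36 × 0.3409 = 4.329 + 1.145 = 5.475 mg/L.
DO = C_s − D = 9.50 − 5.475 = 4.025 mg/L.

DO ≈ 4.03 mg/L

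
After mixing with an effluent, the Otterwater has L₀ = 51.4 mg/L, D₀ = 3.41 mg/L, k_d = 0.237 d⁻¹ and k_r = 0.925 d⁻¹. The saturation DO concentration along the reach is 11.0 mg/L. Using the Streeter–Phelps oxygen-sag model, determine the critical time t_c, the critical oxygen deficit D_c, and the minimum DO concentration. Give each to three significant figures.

t_c ≈ 1.67 d; D_c ≈ 8.87 mg/L; min DO ≈ 2.13 mg/L

t_c = [1/(k_r−k_d)] ln[(k_r/k_d)(1 − D₀(k_r−k_d)/(k_d L₀))]
= [1/(0.925−0.237)] ln[(0.925/0.237)(1 − 3.41×0.6880/(0.237×51.4))]
= (1/0.6880) ln[3.903 × 0.8074] = 1.453 × ln(3.151) = 1.453 × 1.148 = 1.668 d.
L(t_c) = L₀ e^(−k_d t_c) = 51.4 × 0.6734 = 34.61 mg/L, and at the critical point k_r D_c = k_d L, so D_c = (0.237/0.925) × 34.61 = 8.869 mg/L.
Minimum DO = C_s − D_c = 11.0 − 8.869 = 2.131 mg/L.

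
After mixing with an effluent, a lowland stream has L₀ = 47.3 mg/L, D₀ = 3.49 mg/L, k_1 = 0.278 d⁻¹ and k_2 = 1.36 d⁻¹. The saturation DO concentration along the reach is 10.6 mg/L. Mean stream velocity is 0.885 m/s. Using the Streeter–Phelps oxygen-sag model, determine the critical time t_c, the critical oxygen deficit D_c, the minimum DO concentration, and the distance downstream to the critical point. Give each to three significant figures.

t_c ≈ 1.15 d; D_c ≈ 7.01 mg/L; min DO ≈ 3.59 mg/L; x_c ≈ 88.3 km

With k_2/k_1 = 4.892 and 1 − D₀(k_2−k_1)/(k_1 L₀) = 0.7128,
t_c = ln(4.892 × 0.7128) / (1.36 − 0.278) = ln(3.487) / 1.082 = 1.249/1.082 = 1.154 d.
D_c = (k_1/k_2) L₀ e^(−k_1 t_c) = (0.278/1.36) × 47.3 × e^(−0.278×1.154) = 0.2044 × 47.3 × 0.7255 = 7.014 mg/L.
Minimum DO = C_s − D_c = 10.6 − 7.014 = 3.586 mg/L.
x_c = v t_c = 0.885 m/s × 1.154 d × 86400 s/d = 88270 m ≈ 88.3 km.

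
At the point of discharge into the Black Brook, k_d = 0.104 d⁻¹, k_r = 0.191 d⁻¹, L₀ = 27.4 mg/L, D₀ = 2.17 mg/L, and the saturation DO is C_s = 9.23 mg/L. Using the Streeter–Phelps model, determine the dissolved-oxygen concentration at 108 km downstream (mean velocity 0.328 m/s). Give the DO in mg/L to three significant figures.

Travel time t = x/v = 108 km / (0.328 m/s) = 108000 m / 0.328 m/s = 329300 s = 3.811 d.
k_d L₀/(k_r−k_d) = 0.104×27.4/(0.191−0.104) = 2.850/0.08700 = 32.75 mg/L.
e^(−k_d t) = e^(−0.104×3.811) = 0.6728; e^(−k_r t) = e^(−0.191×3.811) = 0.4829.
D = 32.75 × (0.6728 − 0.4829) + 2.17 × 0.4829 = 6.218 + 1.048 = 7.266 mg/L.
DO = C_s − D = 9.23 − 7.266 = 1.964 mg/L.

DO ≈ 1.96 mg/L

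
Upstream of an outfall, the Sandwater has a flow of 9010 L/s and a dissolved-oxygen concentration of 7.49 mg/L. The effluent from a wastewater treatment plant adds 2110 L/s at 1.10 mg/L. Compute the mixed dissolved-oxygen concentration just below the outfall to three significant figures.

Flow-weighted mixing: C = (Q_r C_r + Q_w C_w)/(Q_r + Q_w)
= (9010×7.49 + 2110×1.10)/(9010 + 2110) = 69810/11120 = 6.278 mg/L.

6.28 mg/L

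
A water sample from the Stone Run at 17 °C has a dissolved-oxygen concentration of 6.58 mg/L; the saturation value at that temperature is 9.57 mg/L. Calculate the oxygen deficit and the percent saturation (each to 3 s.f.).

D ≈ 2.99 mg/L; 68.8 % saturation

D = C_s − C = 9.57 − 6.58 = 2.99 mg/L.
% saturation = 6.58/9.57 × 100 = 68.8 %.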